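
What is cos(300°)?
cos(300°) = 1/2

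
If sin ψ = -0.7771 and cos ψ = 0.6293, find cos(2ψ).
cos(2ψ) = cos²ψ - sin²ψ = -0.2079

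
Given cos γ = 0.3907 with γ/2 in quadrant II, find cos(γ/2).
cos(γ/2) = ±√((1 + cos γ)/2); negative since γ/2 ∈ QII, so cos(γ/2) = -0.8339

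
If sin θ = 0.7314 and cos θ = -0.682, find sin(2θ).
sin(2θ) = 2 sin θ cos θ = -0.9976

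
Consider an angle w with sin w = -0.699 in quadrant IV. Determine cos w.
cos w = √(1 - sin²w) = 0.7151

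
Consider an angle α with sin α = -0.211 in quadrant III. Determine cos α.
cos α = ±√(1 - sin²α) = -0.9775 (negative in QIII)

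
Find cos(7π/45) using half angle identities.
cos(7π/45) = √((1 + cos 14π/45)/2) = 0.8829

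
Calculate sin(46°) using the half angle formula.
sin(46°) = √((1 - cos 92°)/2) = 0.7193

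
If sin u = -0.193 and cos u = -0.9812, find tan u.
tan u = sin u / cos u = 0.1967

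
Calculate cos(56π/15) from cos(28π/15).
cos(56π/15) = cos²28π/15 - sin²28π/15 = 0.6691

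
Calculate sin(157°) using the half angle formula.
sin(157°) = √((1 - cos 314°)/2) = 0.3907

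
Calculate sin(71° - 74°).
sin(71° - 74°) = sin 71° cos 74° - cos 71° sin 74° = -0.05234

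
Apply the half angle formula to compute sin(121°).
sin(121°) = √((1 - cos 242°)/2) = 0.8572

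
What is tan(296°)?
tan(296°) = -2.05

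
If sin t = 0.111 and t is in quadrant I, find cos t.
cos t = 0.9938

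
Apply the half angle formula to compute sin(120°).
sin(120°) = √((1 - cos 240°)/2) = √3/2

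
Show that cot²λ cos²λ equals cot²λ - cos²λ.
RHS = cos²λ/sin²λ - cos²λ = cos²λ(1/sin²λ - 1) = cos²λ · (1 - sin²λ)/sin²λ = cos²λ · cos²λ/sin²λ = cos²λ · cot²λ = LHS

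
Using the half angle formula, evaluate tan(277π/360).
tan(277π/360) = sin 277π/180 / (1 + cos 277π/180) = -0.8847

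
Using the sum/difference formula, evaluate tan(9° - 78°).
tan(9° - 78°) = (tan 9° - tan 78°)/(1 + tan 9° tan 78°) = -2.605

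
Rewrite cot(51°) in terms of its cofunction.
cot(51°) = tan(90° - 51°) = tan(39°)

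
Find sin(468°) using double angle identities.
sin(468°) = 2 sin 234° cos 234° = 0.9511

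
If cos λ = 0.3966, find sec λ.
sec λ = 1/cos λ = 2.521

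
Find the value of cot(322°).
cot(322°) = -1.28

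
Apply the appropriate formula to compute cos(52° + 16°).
cos(52° + 16°) = cos 52° cos 16° - sin 52° sin 16° = 0.3746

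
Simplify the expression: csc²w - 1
csc²w - 1 = cot²w (using Pythagorean identity)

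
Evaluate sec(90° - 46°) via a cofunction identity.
sec(90° - 46°) = csc(46°) = 1.39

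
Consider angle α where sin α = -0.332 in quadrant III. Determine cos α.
cos α = ±√(1 - sin²α) = -0.9433 (negative in QIII)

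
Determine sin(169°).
sin(169°) = 0.1908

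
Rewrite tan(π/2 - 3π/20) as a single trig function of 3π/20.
tan(π/2 - 3π/20) = cot(3π/20)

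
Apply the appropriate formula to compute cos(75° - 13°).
cos(75° - 13°) = cos 75° cos 13° + sin 75° sin 13° = 0.4695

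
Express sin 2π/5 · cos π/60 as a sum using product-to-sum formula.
sin 2π/5 cos π/60 = (1/2)[sin(2π/5+π/60) + sin(2π/5-π/60)]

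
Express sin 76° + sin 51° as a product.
sin 76° + sin 51° = 2 sin(63.5°) cos(12.5°)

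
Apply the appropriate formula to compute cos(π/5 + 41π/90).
cos(π/5 + 41π/90) = cos π/5 cos 41π/90 - sin π/5 sin 41π/90 = -0.4695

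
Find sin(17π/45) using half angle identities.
sin(17π/45) = √((1 - cos 34π/45)/2) = 0.9272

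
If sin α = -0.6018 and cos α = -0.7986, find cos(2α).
cos(2α) = cos²α - sin²α = 0.2756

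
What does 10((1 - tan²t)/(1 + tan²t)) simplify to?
10((1 - tan²t)/(1 + tan²t)) = 10(cos(2t)) (using Double angle)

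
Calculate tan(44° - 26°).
tan(44° - 26°) = (tan 44° - tan 26°)/(1 + tan 44° tan 26°) = 0.3249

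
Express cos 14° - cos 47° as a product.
cos 14° - cos 47° = -2 sin(30.5°) sin(-16.5°)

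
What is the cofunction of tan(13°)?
tan(13°) = cot(90° - 13°) = cot(77°)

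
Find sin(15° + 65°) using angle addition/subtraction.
sin(15° + 65°) = sin 15° cos 65° + cos 15° sin 65° = 0.9848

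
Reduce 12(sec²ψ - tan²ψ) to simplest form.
12(sec²ψ - tan²ψ) = 12 (using Pythagorean identity)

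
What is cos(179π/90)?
cos(179π/90) = 0.9994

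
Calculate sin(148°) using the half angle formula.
sin(148°) = √((1 - cos 296°)/2) = 0.5299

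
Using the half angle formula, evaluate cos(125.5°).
cos(125.5°) = -√((1 + cos 251°)/2) = -0.5807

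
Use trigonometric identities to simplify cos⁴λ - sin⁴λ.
cos⁴λ - sin⁴λ = cos(2λ) (using Factoring + double angle)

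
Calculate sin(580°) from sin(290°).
sin(580°) = 2 sin 290° cos 290° = -0.6428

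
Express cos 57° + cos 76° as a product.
cos 57° + cos 76° = 2 cos(66.5°) cos(-9.5°)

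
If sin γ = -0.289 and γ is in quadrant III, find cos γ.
cos γ = -0.9573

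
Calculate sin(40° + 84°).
sin(40° + 84°) = sin 40° cos 84° + cos 40° sin 84° = 0.829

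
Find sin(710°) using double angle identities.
sin(710°) = 2 sin 355° cos 355° = -0.1736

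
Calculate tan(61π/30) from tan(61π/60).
tan(61π/30) = 2 tan 61π/60 / (1 - tan²61π/60) = 0.1051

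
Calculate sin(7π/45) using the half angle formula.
sin(7π/45) = √((1 - cos 14π/45)/2) = 0.4695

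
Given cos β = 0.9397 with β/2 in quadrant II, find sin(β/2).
sin(β/2) = ±√((1 - cos β)/2); positive since β/2 ∈ QII, so sin(β/2) = 0.1736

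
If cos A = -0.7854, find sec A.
sec A = 1/cos A = -1.273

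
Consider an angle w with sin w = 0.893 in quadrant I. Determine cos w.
cos w = √(1 - sin²w) = 0.4501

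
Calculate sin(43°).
sin(43°) = 0.682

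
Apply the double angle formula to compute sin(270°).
sin(270°) = 2 sin 135° cos 135° = -1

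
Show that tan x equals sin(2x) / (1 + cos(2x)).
RHS = 2 sin x cos x / (2cos²x) = sin x/cos x = tan x = LHS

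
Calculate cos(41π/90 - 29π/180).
cos(41π/90 - 29π/180) = cos 41π/90 cos 29π/180 + sin 41π/90 sin 29π/180 = 0.6018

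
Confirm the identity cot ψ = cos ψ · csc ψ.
RHS = cos ψ · (1/sin ψ) = cos ψ/sin ψ = cot ψ = LHS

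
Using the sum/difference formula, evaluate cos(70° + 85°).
cos(70° + 85°) = cos 70° cos 85° - sin 70° sin 85° = -0.9063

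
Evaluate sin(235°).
sin(235°) = -0.8192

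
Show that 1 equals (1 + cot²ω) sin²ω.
RHS = csc²ω · sin²ω = (1/sin²ω) · sin²ω = 1 = LHS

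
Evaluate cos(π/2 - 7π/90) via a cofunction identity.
cos(π/2 - 7π/90) = sin(7π/90) = 0.2419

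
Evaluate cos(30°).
cos(30°) = √3/2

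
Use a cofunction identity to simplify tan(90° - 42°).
tan(90° - 42°) = cot(42°)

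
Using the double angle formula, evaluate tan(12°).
tan(12°) = 2 tan 6° / (1 - tan²6°) = 0.2126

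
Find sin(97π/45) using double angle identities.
sin(97π/45) = 2 sin 97π/90 cos 97π/90 = 0.4695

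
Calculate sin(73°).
sin(73°) = 0.9563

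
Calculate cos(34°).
cos(34°) = 0.829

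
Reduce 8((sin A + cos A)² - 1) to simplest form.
8((sin A + cos A)² - 1) = 8(sin(2A)) (using Pythagorean + double angle)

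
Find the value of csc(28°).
csc(28°) = 2.13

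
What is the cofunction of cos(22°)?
cos(22°) = sin(90° - 22°) = sin(68°)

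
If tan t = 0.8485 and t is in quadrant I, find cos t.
cos t = 0.7625 (using tan²t + 1 = sec²t)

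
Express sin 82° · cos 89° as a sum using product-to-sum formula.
sin 82° cos 89° = (1/2)[sin(82°+89°) + sin(82°-89°)]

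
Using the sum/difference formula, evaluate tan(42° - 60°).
tan(42° - 60°) = (tan 42° - tan 60°)/(1 + tan 42° tan 60°) = -0.3249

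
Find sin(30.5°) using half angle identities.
sin(30.5°) = √((1 - cos 61°)/2) = 0.5075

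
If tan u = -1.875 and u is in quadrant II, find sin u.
sin u = 0.8824 (using tan²u + 1 = sec²u)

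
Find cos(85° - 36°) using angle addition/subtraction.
cos(85° - 36°) = cos 85° cos 36° + sin 85° sin 36° = 0.6561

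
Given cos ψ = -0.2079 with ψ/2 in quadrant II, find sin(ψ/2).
sin(ψ/2) = ±√((1 - cos ψ)/2); positive since ψ/2 ∈ QII, so sin(ψ/2) = 0.7771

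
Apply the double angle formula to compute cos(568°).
cos(568°) = cos²284° - sin²284° = -0.8829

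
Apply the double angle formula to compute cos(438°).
cos(438°) = cos²219° - sin²219° = 0.2079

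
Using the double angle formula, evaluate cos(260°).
cos(260°) = cos²130° - sin²130° = -0.1736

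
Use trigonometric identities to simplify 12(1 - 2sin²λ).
12(1 - 2sin²λ) = 12(cos(2λ)) (using Double angle)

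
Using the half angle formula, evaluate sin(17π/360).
sin(17π/360) = √((1 - cos 17π/180)/2) = 0.1478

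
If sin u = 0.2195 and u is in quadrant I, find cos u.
cos u = 0.9756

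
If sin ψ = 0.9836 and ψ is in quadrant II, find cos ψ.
cos ψ = -0.1804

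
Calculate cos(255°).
cos(255°) = -(√6-√2)/4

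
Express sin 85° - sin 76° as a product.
sin 85° - sin 76° = 2 cos(80.5°) sin(4.5°)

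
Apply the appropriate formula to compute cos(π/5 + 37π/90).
cos(π/5 + 37π/90) = cos π/5 cos 37π/90 - sin π/5 sin 37π/90 = -0.342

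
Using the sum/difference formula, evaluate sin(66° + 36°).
sin(66° + 36°) = sin 66° cos 36° + cos 66° sin 36° = 0.9781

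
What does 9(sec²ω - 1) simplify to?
9(sec²ω - 1) = 9(tan²ω) (using Pythagorean identity)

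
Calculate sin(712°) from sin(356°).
sin(712°) = 2 sin 356° cos 356° = -0.1392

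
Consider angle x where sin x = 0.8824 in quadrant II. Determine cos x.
cos x = ±√(1 - sin²x) = -0.4705 (negative in QII)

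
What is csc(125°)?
csc(125°) = 1.221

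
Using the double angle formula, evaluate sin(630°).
sin(630°) = 2 sin 315° cos 315° = -1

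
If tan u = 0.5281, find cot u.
cot u = 1/tan u = 1.894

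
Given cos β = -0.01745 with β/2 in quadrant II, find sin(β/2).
sin(β/2) = ±√((1 - cos β)/2); positive since β/2 ∈ QII, so sin(β/2) = 0.7132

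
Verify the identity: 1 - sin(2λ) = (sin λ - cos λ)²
RHS = sin²λ - 2 sin λ cos λ + cos²λ = (sin²λ + cos²λ) - 2 sin λ cos λ = 1 - sin(2λ) = LHS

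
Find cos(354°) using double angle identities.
cos(354°) = cos²177° - sin²177° = 0.9945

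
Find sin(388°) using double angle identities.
sin(388°) = 2 sin 194° cos 194° = 0.4695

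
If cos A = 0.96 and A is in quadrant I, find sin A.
sin A = 0.28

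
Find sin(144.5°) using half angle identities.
sin(144.5°) = √((1 - cos 289°)/2) = 0.5807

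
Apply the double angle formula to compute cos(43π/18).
cos(43π/18) = cos²43π/36 - sin²43π/36 = 0.342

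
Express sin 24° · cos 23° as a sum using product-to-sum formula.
sin 24° cos 23° = (1/2)[sin(24°+23°) + sin(24°-23°)]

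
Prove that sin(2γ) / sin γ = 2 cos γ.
LHS = 2 sin γ cos γ / sin γ = 2 cos γ = RHS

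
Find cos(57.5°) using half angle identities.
cos(57.5°) = √((1 + cos 115°)/2) = 0.5373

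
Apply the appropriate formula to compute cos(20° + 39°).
cos(20° + 39°) = cos 20° cos 39° - sin 20° sin 39° = 0.515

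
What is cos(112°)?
cos(112°) = -0.3746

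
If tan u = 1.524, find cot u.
cot u = 1/tan u = 0.6562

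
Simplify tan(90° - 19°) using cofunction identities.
tan(90° - 19°) = cot(19°)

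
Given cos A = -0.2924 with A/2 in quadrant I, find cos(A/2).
cos(A/2) = ±√((1 + cos A)/2); positive since A/2 ∈ QI, so cos(A/2) = 0.5948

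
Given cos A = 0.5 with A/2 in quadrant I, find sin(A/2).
sin(A/2) = ±√((1 - cos A)/2); positive since A/2 ∈ QI, so sin(A/2) = 1/2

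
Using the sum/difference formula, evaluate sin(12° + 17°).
sin(12° + 17°) = sin 12° cos 17° + cos 12° sin 17° = 0.4848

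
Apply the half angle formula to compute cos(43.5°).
cos(43.5°) = √((1 + cos 87°)/2) = 0.7254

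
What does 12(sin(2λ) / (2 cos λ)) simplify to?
12(sin(2λ) / (2 cos λ)) = 12(sin λ) (using Double angle)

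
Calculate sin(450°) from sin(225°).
sin(450°) = 2 sin 225° cos 225° = 1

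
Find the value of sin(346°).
sin(346°) = -0.2419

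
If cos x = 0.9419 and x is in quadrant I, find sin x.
sin x = 0.3359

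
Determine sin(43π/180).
sin(43π/180) = 0.682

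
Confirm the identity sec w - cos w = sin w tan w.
LHS = 1/cos w - cos w = (1 - cos²w)/cos w = sin²w/cos w = sin w · (sin w/cos w) = sin w tan w = RHS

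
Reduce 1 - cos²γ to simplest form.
1 - cos²γ = sin²γ (using Pythagorean identity)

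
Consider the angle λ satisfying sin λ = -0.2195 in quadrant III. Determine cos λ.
cos λ = ±√(1 - sin²λ) = -0.9756 (negative in QIII)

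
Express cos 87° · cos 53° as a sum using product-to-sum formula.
cos 87° cos 53° = (1/2)[cos(87°-53°) + cos(87°+53°)]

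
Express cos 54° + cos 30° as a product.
cos 54° + cos 30° = 2 cos(42°) cos(12°)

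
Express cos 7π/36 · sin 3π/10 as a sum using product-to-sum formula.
cos 7π/36 sin 3π/10 = (1/2)[sin(7π/36+3π/10) - sin(7π/36-3π/10)]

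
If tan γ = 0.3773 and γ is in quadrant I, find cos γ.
cos γ = 0.9356 (using tan²γ + 1 = sec²γ)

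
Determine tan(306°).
tan(306°) = -1.376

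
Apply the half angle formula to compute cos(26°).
cos(26°) = √((1 + cos 52°)/2) = 0.8988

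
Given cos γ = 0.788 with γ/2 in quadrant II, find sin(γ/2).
sin(γ/2) = ±√((1 - cos γ)/2); positive since γ/2 ∈ QII, so sin(γ/2) = 0.3256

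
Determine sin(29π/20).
sin(29π/20) = -0.9877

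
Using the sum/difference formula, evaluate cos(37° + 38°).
cos(37° + 38°) = cos 37° cos 38° - sin 37° sin 38° = (√6-√2)/4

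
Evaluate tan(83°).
tan(83°) = 8.144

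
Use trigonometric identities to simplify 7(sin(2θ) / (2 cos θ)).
7(sin(2θ) / (2 cos θ)) = 7(sin θ) (using Double angle)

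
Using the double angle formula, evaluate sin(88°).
sin(88°) = 2 sin 44° cos 44° = 0.9994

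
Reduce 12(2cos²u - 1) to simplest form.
12(2cos²u - 1) = 12(cos(2u)) (using Double angle)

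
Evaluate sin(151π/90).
sin(151π/90) = -0.848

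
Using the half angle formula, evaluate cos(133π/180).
cos(133π/180) = -√((1 + cos 133π/90)/2) = -0.682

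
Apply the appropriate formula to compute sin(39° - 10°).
sin(39° - 10°) = sin 39° cos 10° - cos 39° sin 10° = 0.4848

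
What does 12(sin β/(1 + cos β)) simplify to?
12(sin β/(1 + cos β)) = 12(tan(β/2)) (using Half angle)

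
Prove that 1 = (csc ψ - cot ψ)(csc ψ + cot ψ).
RHS = csc²ψ - cot²ψ = (1 + cot²ψ) - cot²ψ = 1 = LHS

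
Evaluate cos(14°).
cos(14°) = 0.9703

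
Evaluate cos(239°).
cos(239°) = -0.515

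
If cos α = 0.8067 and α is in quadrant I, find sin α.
sin α = 0.591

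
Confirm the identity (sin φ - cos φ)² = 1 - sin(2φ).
LHS = sin²φ - 2 sin φ cos φ + cos²φ = (sin²φ + cos²φ) - 2 sin φ cos φ = 1 - sin(2φ) = RHS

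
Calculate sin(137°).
sin(137°) = 0.682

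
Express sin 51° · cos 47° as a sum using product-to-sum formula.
sin 51° cos 47° = (1/2)[sin(51°+47°) + sin(51°-47°)]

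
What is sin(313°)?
sin(313°) = -0.7314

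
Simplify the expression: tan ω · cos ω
tan ω · cos ω = sin ω (using Quotient identity)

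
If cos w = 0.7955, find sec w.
sec w = 1/cos w = 1.257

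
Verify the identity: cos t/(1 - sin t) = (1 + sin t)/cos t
RHS = (1 + sin t)(1 - sin t) / (cos t(1 - sin t)) = (1 - sin²t) / (cos t(1 - sin t)) = cos²t / (cos t(1 - sin t)) = cos t/(1 - sin t) = LHS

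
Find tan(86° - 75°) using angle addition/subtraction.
tan(86° - 75°) = (tan 86° - tan 75°)/(1 + tan 86° tan 75°) = 0.1944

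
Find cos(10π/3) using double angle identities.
cos(10π/3) = cos²5π/3 - sin²5π/3 = -1/2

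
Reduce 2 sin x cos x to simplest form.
2 sin x cos x = sin(2x) (using Double angle)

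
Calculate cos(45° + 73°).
cos(45° + 73°) = cos 45° cos 73° - sin 45° sin 73° = -0.4695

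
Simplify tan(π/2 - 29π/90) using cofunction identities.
tan(π/2 - 29π/90) = cot(29π/90)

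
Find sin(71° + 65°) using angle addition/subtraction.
sin(71° + 65°) = sin 71° cos 65° + cos 71° sin 65° = 0.6947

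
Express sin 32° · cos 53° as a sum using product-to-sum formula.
sin 32° cos 53° = (1/2)[sin(32°+53°) + sin(32°-53°)]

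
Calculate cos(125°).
cos(125°) = -0.5736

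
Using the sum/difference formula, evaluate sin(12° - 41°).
sin(12° - 41°) = sin 12° cos 41° - cos 12° sin 41° = -0.4848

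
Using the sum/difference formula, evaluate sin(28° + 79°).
sin(28° + 79°) = sin 28° cos 79° + cos 28° sin 79° = 0.9563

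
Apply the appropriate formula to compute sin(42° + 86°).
sin(42° + 86°) = sin 42° cos 86° + cos 42° sin 86° = 0.788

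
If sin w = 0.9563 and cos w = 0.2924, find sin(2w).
sin(2w) = 2 sin w cos w = 0.5592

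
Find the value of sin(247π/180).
sin(247π/180) = -0.9205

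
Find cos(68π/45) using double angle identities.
cos(68π/45) = 1 - 2sin²34π/45 = 0.0349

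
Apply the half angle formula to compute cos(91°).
cos(91°) = -√((1 + cos 182°)/2) = -0.01745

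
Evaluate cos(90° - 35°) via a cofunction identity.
cos(90° - 35°) = sin(35°) = 0.5736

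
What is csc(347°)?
csc(347°) = -4.445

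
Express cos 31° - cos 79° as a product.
cos 31° - cos 79° = -2 sin(55°) sin(-24°)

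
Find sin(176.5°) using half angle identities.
sin(176.5°) = √((1 - cos 353°)/2) = 0.06105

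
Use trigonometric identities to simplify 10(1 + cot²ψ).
10(1 + cot²ψ) = 10(csc²ψ) (using Pythagorean identity)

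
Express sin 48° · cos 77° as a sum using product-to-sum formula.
sin 48° cos 77° = (1/2)[sin(48°+77°) + sin(48°-77°)]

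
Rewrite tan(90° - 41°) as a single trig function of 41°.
tan(90° - 41°) = cot(41°)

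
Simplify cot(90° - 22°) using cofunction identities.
cot(90° - 22°) = tan(22°)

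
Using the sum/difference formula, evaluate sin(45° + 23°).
sin(45° + 23°) = sin 45° cos 23° + cos 45° sin 23° = 0.9272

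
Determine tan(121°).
tan(121°) = -1.664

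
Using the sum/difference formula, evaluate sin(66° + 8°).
sin(66° + 8°) = sin 66° cos 8° + cos 66° sin 8° = 0.9613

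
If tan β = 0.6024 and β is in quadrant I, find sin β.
sin β = 0.516 (using tan²β + 1 = sec²β)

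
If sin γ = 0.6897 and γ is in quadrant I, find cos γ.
cos γ = 0.7241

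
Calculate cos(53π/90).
cos(53π/90) = -0.2756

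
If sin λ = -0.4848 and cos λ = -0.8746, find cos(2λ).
cos(2λ) = cos²λ - sin²λ = 0.5299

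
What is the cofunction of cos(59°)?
cos(59°) = sin(90° - 59°) = sin(31°)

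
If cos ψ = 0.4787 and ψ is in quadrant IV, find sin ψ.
sin ψ = -0.878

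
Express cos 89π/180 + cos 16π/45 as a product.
cos 89π/180 + cos 16π/45 = 2 cos(17π/40) cos(5π/72)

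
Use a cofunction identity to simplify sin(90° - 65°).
sin(90° - 65°) = cos(65°)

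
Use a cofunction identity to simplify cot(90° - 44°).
cot(90° - 44°) = tan(44°)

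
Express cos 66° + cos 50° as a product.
cos 66° + cos 50° = 2 cos(58°) cos(8°)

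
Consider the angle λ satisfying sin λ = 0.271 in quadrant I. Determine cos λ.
cos λ = √(1 - sin²λ) = 0.9626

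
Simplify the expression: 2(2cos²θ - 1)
2(2cos²θ - 1) = 2(cos(2θ)) (using Double angle)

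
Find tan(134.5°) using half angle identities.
tan(134.5°) = sin 269° / (1 + cos 269°) = -1.018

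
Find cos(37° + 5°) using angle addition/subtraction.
cos(37° + 5°) = cos 37° cos 5° - sin 37° sin 5° = 0.7431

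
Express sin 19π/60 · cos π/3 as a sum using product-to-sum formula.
sin 19π/60 cos π/3 = (1/2)[sin(19π/60+π/3) + sin(19π/60-π/3)]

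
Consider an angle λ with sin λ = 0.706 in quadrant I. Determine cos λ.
cos λ = √(1 - sin²λ) = 0.7082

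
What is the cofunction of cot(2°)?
cot(2°) = tan(90° - 2°) = tan(88°)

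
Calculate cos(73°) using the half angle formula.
cos(73°) = √((1 + cos 146°)/2) = 0.2924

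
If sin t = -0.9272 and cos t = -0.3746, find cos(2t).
cos(2t) = cos²t - sin²t = -0.7194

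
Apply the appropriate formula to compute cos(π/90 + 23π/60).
cos(π/90 + 23π/60) = cos π/90 cos 23π/60 - sin π/90 sin 23π/60 = 0.3256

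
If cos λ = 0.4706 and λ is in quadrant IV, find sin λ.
sin λ = -0.8823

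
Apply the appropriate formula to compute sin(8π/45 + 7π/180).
sin(8π/45 + 7π/180) = sin 8π/45 cos 7π/180 + cos 8π/45 sin 7π/180 = 0.6293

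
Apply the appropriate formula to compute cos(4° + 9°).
cos(4° + 9°) = cos 4° cos 9° - sin 4° sin 9° = 0.9744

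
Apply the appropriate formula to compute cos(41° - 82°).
cos(41° - 82°) = cos 41° cos 82° + sin 41° sin 82° = 0.7547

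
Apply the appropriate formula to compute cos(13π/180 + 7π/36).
cos(13π/180 + 7π/36) = cos 13π/180 cos 7π/36 - sin 13π/180 sin 7π/36 = 0.6691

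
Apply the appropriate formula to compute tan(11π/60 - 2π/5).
tan(11π/60 - 2π/5) = (tan 11π/60 - tan 2π/5)/(1 + tan 11π/60 tan 2π/5) = -0.8098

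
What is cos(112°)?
cos(112°) = -0.3746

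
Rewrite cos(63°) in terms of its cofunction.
cos(63°) = sin(90° - 63°) = sin(27°)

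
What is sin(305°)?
sin(305°) = -0.8192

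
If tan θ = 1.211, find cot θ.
cot θ = 1/tan θ = 0.8258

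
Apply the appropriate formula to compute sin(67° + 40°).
sin(67° + 40°) = sin 67° cos 40° + cos 67° sin 40° = 0.9563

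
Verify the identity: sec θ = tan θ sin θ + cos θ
RHS = sin²θ/cos θ + cos θ = (sin²θ + cos²θ)/cos θ = 1/cos θ = sec θ = LHS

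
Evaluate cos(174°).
cos(174°) = -0.9945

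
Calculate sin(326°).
sin(326°) = -0.5592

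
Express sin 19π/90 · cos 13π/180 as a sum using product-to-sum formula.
sin 19π/90 cos 13π/180 = (1/2)[sin(19π/90+13π/180) + sin(19π/90-13π/180)]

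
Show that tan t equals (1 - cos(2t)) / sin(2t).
RHS = 2sin²t / (2 sin t cos t) = sin t/cos t = tan t = LHS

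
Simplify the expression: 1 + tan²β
1 + tan²β = sec²β (using Pythagorean identity)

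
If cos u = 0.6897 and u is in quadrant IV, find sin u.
sin u = -0.7241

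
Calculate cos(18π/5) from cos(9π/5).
cos(18π/5) = cos²9π/5 - sin²9π/5 = 0.309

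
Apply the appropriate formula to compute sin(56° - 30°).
sin(56° - 30°) = sin 56° cos 30° - cos 56° sin 30° = 0.4384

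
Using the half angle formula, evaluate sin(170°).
sin(170°) = √((1 - cos 340°)/2) = 0.1736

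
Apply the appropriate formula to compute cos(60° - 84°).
cos(60° - 84°) = cos 60° cos 84° + sin 60° sin 84° = 0.9135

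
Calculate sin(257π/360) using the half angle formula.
sin(257π/360) = √((1 - cos 257π/180)/2) = 0.7826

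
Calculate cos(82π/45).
cos(82π/45) = 0.848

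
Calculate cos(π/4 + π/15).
cos(π/4 + π/15) = cos π/4 cos π/15 - sin π/4 sin π/15 = 0.5446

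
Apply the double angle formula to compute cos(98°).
cos(98°) = cos²49° - sin²49° = -0.1392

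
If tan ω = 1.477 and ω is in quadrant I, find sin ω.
sin ω = 0.8281 (using tan²ω + 1 = sec²ω)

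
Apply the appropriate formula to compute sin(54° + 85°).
sin(54° + 85°) = sin 54° cos 85° + cos 54° sin 85° = 0.6561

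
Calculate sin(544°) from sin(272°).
sin(544°) = 2 sin 272° cos 272° = -0.06976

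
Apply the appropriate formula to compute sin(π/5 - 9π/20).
sin(π/5 - 9π/20) = sin π/5 cos 9π/20 - cos π/5 sin 9π/20 = -√2/2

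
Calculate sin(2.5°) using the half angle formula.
sin(2.5°) = √((1 - cos 5°)/2) = 0.04362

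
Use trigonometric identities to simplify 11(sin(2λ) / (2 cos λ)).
11(sin(2λ) / (2 cos λ)) = 11(sin λ) (using Double angle)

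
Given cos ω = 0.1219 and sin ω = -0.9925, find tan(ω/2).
tan(ω/2) = sin ω / (1 + cos ω) = -0.8847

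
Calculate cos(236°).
cos(236°) = -0.5592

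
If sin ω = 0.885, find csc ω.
csc ω = 1/sin ω = 1.13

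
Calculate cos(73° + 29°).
cos(73° + 29°) = cos 73° cos 29° - sin 73° sin 29° = -0.2079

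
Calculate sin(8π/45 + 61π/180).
sin(8π/45 + 61π/180) = sin 8π/45 cos 61π/180 + cos 8π/45 sin 61π/180 = 0.9986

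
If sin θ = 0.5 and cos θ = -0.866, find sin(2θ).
sin(2θ) = 2 sin θ cos θ = -0.866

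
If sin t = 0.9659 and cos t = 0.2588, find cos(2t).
cos(2t) = cos²t - sin²t = -0.866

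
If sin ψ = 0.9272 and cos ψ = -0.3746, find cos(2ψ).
cos(2ψ) = cos²ψ - sin²ψ = -0.7194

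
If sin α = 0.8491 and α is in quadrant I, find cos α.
cos α = 0.5282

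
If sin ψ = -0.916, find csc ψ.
csc ψ = 1/sin ψ = -1.092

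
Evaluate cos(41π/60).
cos(41π/60) = -0.5446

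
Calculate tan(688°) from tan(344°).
tan(688°) = 2 tan 344° / (1 - tan²344°) = -0.6249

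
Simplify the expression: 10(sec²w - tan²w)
10(sec²w - tan²w) = 10 (using Pythagorean identity)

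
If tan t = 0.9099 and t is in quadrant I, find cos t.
cos t = 0.7396 (using tan²t + 1 = sec²t)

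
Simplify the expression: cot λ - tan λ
cot λ - tan λ = 2 cot(2λ) (using Double angle)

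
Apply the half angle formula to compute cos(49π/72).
cos(49π/72) = -√((1 + cos 49π/36)/2) = -0.5373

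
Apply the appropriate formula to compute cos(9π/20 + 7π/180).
cos(9π/20 + 7π/180) = cos 9π/20 cos 7π/180 - sin 9π/20 sin 7π/180 = 0.0349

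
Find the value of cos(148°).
cos(148°) = -0.848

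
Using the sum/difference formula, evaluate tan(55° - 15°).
tan(55° - 15°) = (tan 55° - tan 15°)/(1 + tan 55° tan 15°) = 0.8391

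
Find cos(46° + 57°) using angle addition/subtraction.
cos(46° + 57°) = cos 46° cos 57° - sin 46° sin 57° = -0.225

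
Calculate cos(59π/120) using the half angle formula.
cos(59π/120) = √((1 + cos 59π/60)/2) = 0.02618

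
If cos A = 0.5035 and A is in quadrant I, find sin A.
sin A = 0.864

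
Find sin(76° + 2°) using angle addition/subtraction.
sin(76° + 2°) = sin 76° cos 2° + cos 76° sin 2° = 0.9781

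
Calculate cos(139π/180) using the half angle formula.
cos(139π/180) = -√((1 + cos 139π/90)/2) = -0.7547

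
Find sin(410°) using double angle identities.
sin(410°) = 2 sin 205° cos 205° = 0.766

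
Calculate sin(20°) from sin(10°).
sin(20°) = 2 sin 10° cos 10° = 0.342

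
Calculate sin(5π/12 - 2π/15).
sin(5π/12 - 2π/15) = sin 5π/12 cos 2π/15 - cos 5π/12 sin 2π/15 = 0.7771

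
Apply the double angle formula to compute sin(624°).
sin(624°) = 2 sin 312° cos 312° = -0.9945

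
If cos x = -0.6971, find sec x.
sec x = 1/cos x = -1.435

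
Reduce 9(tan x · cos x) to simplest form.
9(tan x · cos x) = 9(sin x) (using Quotient identity)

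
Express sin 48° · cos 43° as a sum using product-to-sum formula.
sin 48° cos 43° = (1/2)[sin(48°+43°) + sin(48°-43°)]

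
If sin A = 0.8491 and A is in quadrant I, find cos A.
cos A = 0.5282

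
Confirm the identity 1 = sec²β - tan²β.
RHS = 1/cos²β - sin²β/cos²β = (1 - sin²β)/cos²β = cos²β/cos²β = 1 = LHS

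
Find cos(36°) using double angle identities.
cos(36°) = cos²18° - sin²18° = 0.809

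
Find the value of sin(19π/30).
sin(19π/30) = 0.9135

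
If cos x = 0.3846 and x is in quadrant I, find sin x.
sin x = 0.9231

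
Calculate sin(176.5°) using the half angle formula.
sin(176.5°) = √((1 - cos 353°)/2) = 0.06105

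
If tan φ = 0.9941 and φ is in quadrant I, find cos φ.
cos φ = 0.7092 (using tan²φ + 1 = sec²φ)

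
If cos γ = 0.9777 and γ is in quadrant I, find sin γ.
sin γ = 0.21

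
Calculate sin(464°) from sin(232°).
sin(464°) = 2 sin 232° cos 232° = 0.9703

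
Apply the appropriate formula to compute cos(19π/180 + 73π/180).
cos(19π/180 + 73π/180) = cos 19π/180 cos 73π/180 - sin 19π/180 sin 73π/180 = -0.0349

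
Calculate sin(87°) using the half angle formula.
sin(87°) = √((1 - cos 174°)/2) = 0.9986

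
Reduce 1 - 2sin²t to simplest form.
1 - 2sin²t = cos(2t) (using Double angle)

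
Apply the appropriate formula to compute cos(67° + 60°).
cos(67° + 60°) = cos 67° cos 60° - sin 67° sin 60° = -0.6018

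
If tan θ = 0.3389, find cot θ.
cot θ = 1/tan θ = 2.951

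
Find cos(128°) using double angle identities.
cos(128°) = cos²64° - sin²64° = -0.6157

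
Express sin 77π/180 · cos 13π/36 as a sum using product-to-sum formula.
sin 77π/180 cos 13π/36 = (1/2)[sin(77π/180+13π/36) + sin(77π/180-13π/36)]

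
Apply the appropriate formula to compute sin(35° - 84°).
sin(35° - 84°) = sin 35° cos 84° - cos 35° sin 84° = -0.7547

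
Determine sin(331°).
sin(331°) = -0.4848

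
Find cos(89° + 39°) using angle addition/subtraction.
cos(89° + 39°) = cos 89° cos 39° - sin 89° sin 39° = -0.6157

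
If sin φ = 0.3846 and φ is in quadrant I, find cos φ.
cos φ = 0.9231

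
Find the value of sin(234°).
sin(234°) = -0.809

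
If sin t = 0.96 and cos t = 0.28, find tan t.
tan t = sin t / cos t = 3.429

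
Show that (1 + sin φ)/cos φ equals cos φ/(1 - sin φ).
LHS = (1 + sin φ)(1 - sin φ) / (cos φ(1 - sin φ)) = (1 - sin²φ) / (cos φ(1 - sin φ)) = cos²φ / (cos φ(1 - sin φ)) = cos φ/(1 - sin φ) = RHS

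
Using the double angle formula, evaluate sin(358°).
sin(358°) = 2 sin 179° cos 179° = -0.0349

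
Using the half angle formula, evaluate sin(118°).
sin(118°) = √((1 - cos 236°)/2) = 0.8829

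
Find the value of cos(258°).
cos(258°) = -0.2079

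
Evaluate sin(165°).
sin(165°) = (√6-√2)/4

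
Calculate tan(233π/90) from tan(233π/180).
tan(233π/90) = 2 tan 233π/180 / (1 - tan²233π/180) = -3.487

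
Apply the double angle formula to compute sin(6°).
sin(6°) = 2 sin 3° cos 3° = 0.1045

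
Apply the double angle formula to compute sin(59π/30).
sin(59π/30) = 2 sin 59π/60 cos 59π/60 = -0.1045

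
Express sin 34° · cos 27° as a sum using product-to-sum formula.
sin 34° cos 27° = (1/2)[sin(34°+27°) + sin(34°-27°)]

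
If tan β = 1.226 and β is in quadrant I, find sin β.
sin β = 0.7749 (using tan²β + 1 = sec²β)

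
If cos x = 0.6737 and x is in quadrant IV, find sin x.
sin x = -0.739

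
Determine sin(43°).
sin(43°) = 0.682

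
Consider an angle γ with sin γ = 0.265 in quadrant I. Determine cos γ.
cos γ = √(1 - sin²γ) = 0.9642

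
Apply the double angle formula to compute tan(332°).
tan(332°) = 2 tan 166° / (1 - tan²166°) = -0.5317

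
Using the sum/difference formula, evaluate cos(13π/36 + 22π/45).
cos(13π/36 + 22π/45) = cos 13π/36 cos 22π/45 - sin 13π/36 sin 22π/45 = -0.891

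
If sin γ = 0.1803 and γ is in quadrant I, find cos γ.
cos γ = 0.9836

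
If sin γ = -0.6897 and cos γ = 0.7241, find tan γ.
tan γ = sin γ / cos γ = -0.9525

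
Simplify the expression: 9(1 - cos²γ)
9(1 - cos²γ) = 9(sin²γ) (using Pythagorean identity)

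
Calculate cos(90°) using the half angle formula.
cos(90°) = √((1 + cos 180°)/2) = 0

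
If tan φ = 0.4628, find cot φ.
cot φ = 1/tan φ = 2.161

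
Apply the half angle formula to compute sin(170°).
sin(170°) = √((1 - cos 340°)/2) = 0.1736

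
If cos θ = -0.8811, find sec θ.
sec θ = 1/cos θ = -1.135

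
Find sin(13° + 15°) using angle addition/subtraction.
sin(13° + 15°) = sin 13° cos 15° + cos 13° sin 15° = 0.4695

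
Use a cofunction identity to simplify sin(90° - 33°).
sin(90° - 33°) = cos(33°)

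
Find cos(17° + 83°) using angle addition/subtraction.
cos(17° + 83°) = cos 17° cos 83° - sin 17° sin 83° = -0.1736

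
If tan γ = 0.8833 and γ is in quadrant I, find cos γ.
cos γ = 0.7495 (using tan²γ + 1 = sec²γ)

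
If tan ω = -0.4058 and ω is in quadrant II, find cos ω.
cos ω = -0.9266 (using tan²ω + 1 = sec²ω)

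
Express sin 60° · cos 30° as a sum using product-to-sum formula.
sin 60° cos 30° = (1/2)[sin(60°+30°) + sin(60°-30°)]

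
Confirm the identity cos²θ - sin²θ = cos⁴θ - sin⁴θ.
RHS = (cos²θ - sin²θ)(cos²θ + sin²θ) = (cos²θ - sin²θ) · 1 = cos²θ - sin²θ = LHS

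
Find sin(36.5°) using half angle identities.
sin(36.5°) = √((1 - cos 73°)/2) = 0.5948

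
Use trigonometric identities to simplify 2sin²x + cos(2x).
2sin²x + cos(2x) = 1 (using Double angle)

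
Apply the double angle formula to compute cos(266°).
cos(266°) = cos²133° - sin²133° = -0.06976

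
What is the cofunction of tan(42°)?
tan(42°) = cot(90° - 42°) = cot(48°)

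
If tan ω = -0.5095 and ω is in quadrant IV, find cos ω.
cos ω = 0.891 (using tan²ω + 1 = sec²ω)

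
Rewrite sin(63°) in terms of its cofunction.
sin(63°) = cos(90° - 63°) = cos(27°)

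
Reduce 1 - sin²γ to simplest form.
1 - sin²γ = cos²γ (using Pythagorean identity)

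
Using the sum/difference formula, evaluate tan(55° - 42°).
tan(55° - 42°) = (tan 55° - tan 42°)/(1 + tan 55° tan 42°) = 0.2309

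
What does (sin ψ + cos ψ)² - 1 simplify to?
(sin ψ + cos ψ)² - 1 = sin(2ψ) (using Pythagorean + double angle)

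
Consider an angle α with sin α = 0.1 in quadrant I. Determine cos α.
cos α = √(1 - sin²α) = 0.995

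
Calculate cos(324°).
cos(324°) = 0.809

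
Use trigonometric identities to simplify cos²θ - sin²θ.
cos²θ - sin²θ = cos(2θ) (using Double angle)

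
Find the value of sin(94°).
sin(94°) = 0.9976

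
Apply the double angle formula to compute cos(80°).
cos(80°) = cos²40° - sin²40° = 0.1736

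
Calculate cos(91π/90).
cos(91π/90) = -0.9994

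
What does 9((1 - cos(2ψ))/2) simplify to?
9((1 - cos(2ψ))/2) = 9(sin²ψ) (using Power reduction)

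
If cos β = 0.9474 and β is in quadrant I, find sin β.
sin β = 0.3201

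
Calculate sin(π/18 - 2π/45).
sin(π/18 - 2π/45) = sin π/18 cos 2π/45 - cos π/18 sin 2π/45 = 0.0349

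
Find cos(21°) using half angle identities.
cos(21°) = √((1 + cos 42°)/2) = 0.9336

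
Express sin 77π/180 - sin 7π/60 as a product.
sin 77π/180 - sin 7π/60 = 2 cos(49π/180) sin(7π/45)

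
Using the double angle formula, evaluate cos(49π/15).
cos(49π/15) = 1 - 2sin²49π/30 = -0.6691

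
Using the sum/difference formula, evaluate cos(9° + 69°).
cos(9° + 69°) = cos 9° cos 69° - sin 9° sin 69° = 0.2079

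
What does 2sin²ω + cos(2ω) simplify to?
2sin²ω + cos(2ω) = 1 (using Double angle)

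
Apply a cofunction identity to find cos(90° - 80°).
cos(90° - 80°) = sin(80°) = 0.9848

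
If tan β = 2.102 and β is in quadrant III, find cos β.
cos β = -0.4296 (using tan²β + 1 = sec²β)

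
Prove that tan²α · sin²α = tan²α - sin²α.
RHS = sin²α/cos²α - sin²α = sin²α(1/cos²α - 1) = sin²α · (1 - cos²α)/cos²α = sin²α · sin²α/cos²α = sin²α · tan²α = LHS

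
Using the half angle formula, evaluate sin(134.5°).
sin(134.5°) = √((1 - cos 269°)/2) = 0.7133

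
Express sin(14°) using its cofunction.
sin(14°) = cos(90° - 14°) = cos(76°)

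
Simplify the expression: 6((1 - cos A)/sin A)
6((1 - cos A)/sin A) = 6(tan(A/2)) (using Half angle)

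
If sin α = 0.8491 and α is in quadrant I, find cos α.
cos α = 0.5282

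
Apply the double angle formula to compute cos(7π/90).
cos(7π/90) = cos²7π/180 - sin²7π/180 = 0.9703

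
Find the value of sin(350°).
sin(350°) = -0.1736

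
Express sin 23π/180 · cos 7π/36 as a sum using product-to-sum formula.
sin 23π/180 cos 7π/36 = (1/2)[sin(23π/180+7π/36) + sin(23π/180-7π/36)]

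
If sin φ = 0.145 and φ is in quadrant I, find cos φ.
cos φ = 0.9894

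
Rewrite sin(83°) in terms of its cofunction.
sin(83°) = cos(90° - 83°) = cos(7°)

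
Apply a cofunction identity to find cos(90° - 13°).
cos(90° - 13°) = sin(13°) = 0.225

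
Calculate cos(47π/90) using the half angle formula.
cos(47π/90) = -√((1 + cos 47π/45)/2) = -0.06976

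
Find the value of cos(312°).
cos(312°) = 0.6691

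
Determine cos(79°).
cos(79°) = 0.1908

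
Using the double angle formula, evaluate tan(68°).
tan(68°) = 2 tan 34° / (1 - tan²34°) = 2.475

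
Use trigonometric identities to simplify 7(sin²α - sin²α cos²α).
7(sin²α - sin²α cos²α) = 7(sin⁴α) (using Factoring)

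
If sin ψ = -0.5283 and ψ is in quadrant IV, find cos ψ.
cos ψ = 0.8491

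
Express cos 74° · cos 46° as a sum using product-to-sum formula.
cos 74° cos 46° = (1/2)[cos(74°-46°) + cos(74°+46°)]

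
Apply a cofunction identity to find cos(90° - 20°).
cos(90° - 20°) = sin(20°) = 0.342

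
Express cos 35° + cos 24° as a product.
cos 35° + cos 24° = 2 cos(29.5°) cos(5.5°)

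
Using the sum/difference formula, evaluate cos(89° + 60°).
cos(89° + 60°) = cos 89° cos 60° - sin 89° sin 60° = -0.8572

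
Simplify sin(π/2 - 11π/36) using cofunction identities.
sin(π/2 - 11π/36) = cos(11π/36)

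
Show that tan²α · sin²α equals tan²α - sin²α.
RHS = sin²α/cos²α - sin²α = sin²α(1/cos²α - 1) = sin²α · (1 - cos²α)/cos²α = sin²α · sin²α/cos²α = sin²α · tan²α = LHS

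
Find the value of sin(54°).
sin(54°) = 0.809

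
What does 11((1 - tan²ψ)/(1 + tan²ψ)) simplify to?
11((1 - tan²ψ)/(1 + tan²ψ)) = 11(cos(2ψ)) (using Double angle)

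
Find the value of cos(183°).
cos(183°) = -0.9986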